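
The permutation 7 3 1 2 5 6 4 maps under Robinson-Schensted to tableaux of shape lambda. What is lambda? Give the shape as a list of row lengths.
Row-insert each entry into an empty tableau.

After inserting 7: P = [[7]].
After inserting 3: P = [[3], [7]].
After inserting 1: P = [[1], [3], [7]].
After inserting 2: P = [[1, 2], [3], [7]].
After inserting 5: P = [[1, 2, 5], [3], [7]].
After inserting 6: P = [[1, 2, 5, 6], [3], [7]].
After inserting 4: P = [[1, 2, 4, 6], [3, 5], [7]].

The final insertion tableau P = [[1, 2, 4, 6], [3, 5], [7]] has shape [4, 2, 1].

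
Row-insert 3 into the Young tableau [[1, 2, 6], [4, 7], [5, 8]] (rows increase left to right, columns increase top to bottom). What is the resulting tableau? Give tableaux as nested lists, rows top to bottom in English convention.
[[1, 2, 3], [4, 6], [5, 7], [8]]

In row 1, 3 replaces 6 (the leftmost entry greater than 3); 6 is bumped to row 2. In row 2, 6 replaces 7 (the leftmost entry greater than 6); 7 is bumped to row 3. In row 3, 7 replaces 8 (the leftmost entry greater than 7); 8 is bumped to row 4. 8 starts a new row 4. The new tableau is [[1, 2, 3], [4, 6], [5, 7], [8]].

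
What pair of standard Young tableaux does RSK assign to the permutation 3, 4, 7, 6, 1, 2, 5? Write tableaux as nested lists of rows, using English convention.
Insert each entry of the permutation into P by Schensted row insertion, recording in Q the position of each new cell.

Insert 3: appended to row 1. P = [[3]].
Insert 4: appended to row 1. P = [[3, 4]].
Insert 7: appended to row 1. P = [[3, 4, 7]].
Insert 6: 6 bumps 7 from row 1; 7 starts row 2. P = [[3, 4, 6], [7]].
Insert 1: 1 bumps 3 from row 1; 3 bumps 7 from row 2; 7 starts row 3. P = [[1, 4, 6], [3], [7]].
Insert 2: 2 bumps 4 from row 1; 4 appends to row 2. P = [[1, 2, 6], [3, 4], [7]].
Insert 5: 5 bumps 6 from row 1; 6 appends to row 2. P = [[1, 2, 5], [3, 4, 6], [7]].

So P = [[1, 2, 5], [3, 4, 6], [7]], Q = [[1, 2, 3], [4, 6, 7], [5]].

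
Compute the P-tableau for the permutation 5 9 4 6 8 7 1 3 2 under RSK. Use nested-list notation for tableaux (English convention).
Insert 5: appended to row 1. P = [[5]].
Insert 9: appended to row 1. P = [[5, 9]].
Insert 4: 4 bumps 5 from row 1; 5 starts row 2. P = [[4, 9], [5]].
Insert 6: 6 bumps 9 from row 1; 9 appends to row 2. P = [[4, 6], [5, 9]].
Insert 8: appended to row 1. P = [[4, 6, 8], [5, 9]].
Insert 7: 7 bumps 8 from row 1; 8 bumps 9 from row 2; 9 starts row 3. P = [[4, 6, 7], [5, 8], [9]].
Insert 1: 1 bumps 4 from row 1; 4 bumps 5 from row 2; 5 bumps 9 from row 3; 9 starts row 4. P = [[1, 6, 7], [4, 8], [5], [9]].
Insert 3: 3 bumps 6 from row 1; 6 bumps 8 from row 2; 8 appends to row 3. P = [[1, 3, 7], [4, 6], [5, 8], [9]].
Insert 2: 2 bumps 3 from row 1; 3 bumps 4 from row 2; 4 bumps 5 from row 3; 5 bumps 9 from row 4; 9 starts row 5. P = [[1, 2, 7], [3, 6], [4, 8], [5], [9]].

So P = [[1, 2, 7], [3, 6], [4, 8], [5], [9]].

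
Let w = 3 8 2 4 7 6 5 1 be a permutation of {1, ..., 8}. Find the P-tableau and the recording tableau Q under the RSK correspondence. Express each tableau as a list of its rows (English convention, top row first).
P = [[1, 4, 5], [2, 6], [3], [7], [8]], Q = [[1, 2, 5], [3, 4], [6], [7], [8]]

Insert each entry of the permutation into P by Schensted row insertion, recording in Q the position of each new cell.

After inserting 3: P = [[3]].
After inserting 8: P = [[3, 8]].
After inserting 2: P = [[2, 8], [3]].
After inserting 4: P = [[2, 4], [3, 8]].
After inserting 7: P = [[2, 4, 7], [3, 8]].
After inserting 6: P = [[2, 4, 6], [3, 7], [8]].
After inserting 5: P = [[2, 4, 5], [3, 6], [7], [8]].
After inserting 1: P = [[1, 4, 5], [2, 6], [3], [7], [8]].

So P = [[1, 4, 5], [2, 6], [3], [7], [8]], Q = [[1, 2, 5], [3, 4], [6], [7], [8]].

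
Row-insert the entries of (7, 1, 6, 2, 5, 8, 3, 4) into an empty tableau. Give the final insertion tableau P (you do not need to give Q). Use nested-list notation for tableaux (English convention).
P = [[1, 2, 3, 4], [5, 8], [6], [7]]

After inserting 7: P = [[7]].
After inserting 1: P = [[1], [7]].
After inserting 6: P = [[1, 6], [7]].
After inserting 2: P = [[1, 2], [6], [7]].
After inserting 5: P = [[1, 2, 5], [6], [7]].
After inserting 8: P = [[1, 2, 5, 8], [6], [7]].
After inserting 3: P = [[1, 2, 3, 8], [5], [6], [7]].
After inserting 4: P = [[1, 2, 3, 4], [5, 8], [6], [7]].

So P = [[1, 2, 3, 4], [5, 8], [6], [7]].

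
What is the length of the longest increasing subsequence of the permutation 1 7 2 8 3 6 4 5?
5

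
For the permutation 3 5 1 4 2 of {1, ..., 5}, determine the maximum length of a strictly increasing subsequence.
2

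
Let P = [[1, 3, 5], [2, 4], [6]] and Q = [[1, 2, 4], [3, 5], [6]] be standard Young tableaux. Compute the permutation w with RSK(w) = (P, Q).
2 4 1 6 5 3

Reverse the RSK construction: for i from n down to 1, find the cell of Q containing i, remove the entry at that cell from P, and reverse-bump it up through P; the value ejected from row 1 is w(i).

Step i=6: Q has 6 at row 3, column 1; remove 6 from row 3 of P and reverse-bump: 6 enters row 2 and ejects 4; 4 enters row 1 and ejects 3. So w(6) = 3. P is now [[1, 4, 5], [2, 6]].
Step i=5: Q has 5 at row 2, column 2; remove 6 from row 2 of P and reverse-bump: 6 enters row 1 and ejects 5. So w(5) = 5. P is now [[1, 4, 6], [2]].
Step i=4: Q has 4 at row 1, column 3; remove that cell from P, ejecting 6. So w(4) = 6. P is now [[1, 4], [2]].
Step i=3: Q has 3 at row 2, column 1; remove 2 from row 2 of P and reverse-bump: 2 enters row 1 and ejects 1. So w(3) = 1. P is now [[2, 4]].
Step i=2: Q has 2 at row 1, column 2; remove that cell from P, ejecting 4. So w(2) = 4. P is now [[2]].
Step i=1: Q has 1 at row 1, column 1; remove that cell from P, ejecting 2. So w(1) = 2. P is now [].

So w = 2 4 1 6 5 3.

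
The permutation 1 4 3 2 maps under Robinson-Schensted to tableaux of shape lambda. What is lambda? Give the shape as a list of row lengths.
Row-insert each entry into an empty tableau.

After inserting 1: P = [[1]].
After inserting 4: P = [[1, 4]].
After inserting 3: P = [[1, 3], [4]].
After inserting 2: P = [[1, 2], [3], [4]].

The final insertion tableau P = [[1, 2], [3], [4]] has shape [2, 1, 1].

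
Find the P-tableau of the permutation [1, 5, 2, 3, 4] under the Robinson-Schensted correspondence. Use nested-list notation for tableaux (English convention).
Insert 1: appended to row 1. P = [[1]].
Insert 5: appended to row 1. P = [[1, 5]].
Insert 2: 2 bumps 5 from row 1; 5 starts row 2. P = [[1, 2], [5]].
Insert 3: appended to row 1. P = [[1, 2, 3], [5]].
Insert 4: appended to row 1. P = [[1, 2, 3, 4], [5]].

So P = [[1, 2, 3, 4], [5]].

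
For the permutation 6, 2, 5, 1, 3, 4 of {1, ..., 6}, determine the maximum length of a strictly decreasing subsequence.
3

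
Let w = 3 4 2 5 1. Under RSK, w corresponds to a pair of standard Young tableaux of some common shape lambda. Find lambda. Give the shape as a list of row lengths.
[3, 1, 1]

Row-insert each entry into an empty tableau.

After inserting 3: P = [[3]].
After inserting 4: P = [[3, 4]].
After inserting 2: P = [[2, 4], [3]].
After inserting 5: P = [[2, 4, 5], [3]].
After inserting 1: P = [[1, 4, 5], [2], [3]].

The final insertion tableau P = [[1, 4, 5], [2], [3]] has shape [3, 1, 1].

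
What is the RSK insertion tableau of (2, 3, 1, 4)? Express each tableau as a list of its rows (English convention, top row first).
Insert 2: appended to row 1. P = [[2]].
Insert 3: appended to row 1. P = [[2, 3]].
Insert 1: 1 bumps 2 from row 1; 2 starts row 2. P = [[1, 3], [2]].
Insert 4: appended to row 1. P = [[1, 3, 4], [2]].

So P = [[1, 3, 4], [2]].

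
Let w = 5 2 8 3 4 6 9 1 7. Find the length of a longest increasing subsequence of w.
5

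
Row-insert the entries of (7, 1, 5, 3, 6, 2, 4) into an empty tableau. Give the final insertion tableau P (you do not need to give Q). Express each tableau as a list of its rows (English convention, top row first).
P = [[1, 2, 4], [3, 6], [5], [7]]

Insert 7: appended to row 1. P = [[7]].
Insert 1: 1 bumps 7 from row 1; 7 starts row 2. P = [[1], [7]].
Insert 5: appended to row 1. P = [[1, 5], [7]].
Insert 3: 3 bumps 5 from row 1; 5 bumps 7 from row 2; 7 starts row 3. P = [[1, 3], [5], [7]].
Insert 6: appended to row 1. P = [[1, 3, 6], [5], [7]].
Insert 2: 2 bumps 3 from row 1; 3 bumps 5 from row 2; 5 bumps 7 from row 3; 7 starts row 4. P = [[1, 2, 6], [3], [5], [7]].
Insert 4: 4 bumps 6 from row 1; 6 appends to row 2. P = [[1, 2, 4], [3, 6], [5], [7]].

So P = [[1, 2, 4], [3, 6], [5], [7]].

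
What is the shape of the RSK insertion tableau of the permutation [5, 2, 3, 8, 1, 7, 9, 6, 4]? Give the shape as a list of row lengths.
Row-insert each entry into an empty tableau.

After inserting 5: P = [[5]].
After inserting 2: P = [[2], [5]].
After inserting 3: P = [[2, 3], [5]].
After inserting 8: P = [[2, 3, 8], [5]].
After inserting 1: P = [[1, 3, 8], [2], [5]].
After inserting 7: P = [[1, 3, 7], [2, 8], [5]].
After inserting 9: P = [[1, 3, 7, 9], [2, 8], [5]].
After inserting 6: P = [[1, 3, 6, 9], [2, 7], [5, 8]].
After inserting 4: P = [[1, 3, 4, 9], [2, 6], [5, 7], [8]].

The final insertion tableau P = [[1, 3, 4, 9], [2, 6], [5, 7], [8]] has shape [4, 2, 2, 1].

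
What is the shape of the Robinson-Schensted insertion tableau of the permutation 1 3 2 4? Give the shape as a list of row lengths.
[3, 1]

Row-insert each entry into an empty tableau.

After inserting 1: P = [[1]].
After inserting 3: P = [[1, 3]].
After inserting 2: P = [[1, 2], [3]].
After inserting 4: P = [[1, 2, 4], [3]].

The final insertion tableau P = [[1, 2, 4], [3]] has shape [3, 1].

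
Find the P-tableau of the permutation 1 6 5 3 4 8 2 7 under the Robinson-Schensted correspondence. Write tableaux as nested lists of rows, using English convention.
After inserting 1: P = [[1]].
After inserting 6: P = [[1, 6]].
After inserting 5: P = [[1, 5], [6]].
After inserting 3: P = [[1, 3], [5], [6]].
After inserting 4: P = [[1, 3, 4], [5], [6]].
After inserting 8: P = [[1, 3, 4, 8], [5], [6]].
After inserting 2: P = [[1, 2, 4, 8], [3], [5], [6]].
After inserting 7: P = [[1, 2, 4, 7], [3, 8], [5], [6]].

So P = [[1, 2, 4, 7], [3, 8], [5], [6]].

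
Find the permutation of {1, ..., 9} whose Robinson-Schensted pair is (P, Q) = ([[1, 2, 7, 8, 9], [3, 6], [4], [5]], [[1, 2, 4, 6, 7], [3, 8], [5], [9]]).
Reverse the RSK construction: for i from n down to 1, find the cell of Q containing i, remove the entry at that cell from P, and reverse-bump it up through P; the value ejected from row 1 is w(i).

Step i=9: Q has 9 at row 4, column 1; remove 5 from row 4 of P and reverse-bump: 5 enters row 3 and ejects 4; 4 enters row 2 and ejects 3; 3 enters row 1 and ejects 2. So w(9) = 2. P is now [[1, 3, 7, 8, 9], [4, 6], [5]].
Step i=8: Q has 8 at row 2, column 2; remove 6 from row 2 of P and reverse-bump: 6 enters row 1 and ejects 3. So w(8) = 3. P is now [[1, 6, 7, 8, 9], [4], [5]].
Step i=7: Q has 7 at row 1, column 5; remove that cell from P, ejecting 9. So w(7) = 9. P is now [[1, 6, 7, 8], [4], [5]].
Step i=6: Q has 6 at row 1, column 4; remove that cell from P, ejecting 8. So w(6) = 8. P is now [[1, 6, 7], [4], [5]].
Step i=5: Q has 5 at row 3, column 1; remove 5 from row 3 of P and reverse-bump: 5 enters row 2 and ejects 4; 4 enters row 1 and ejects 1. So w(5) = 1. P is now [[4, 6, 7], [5]].
Step i=4: Q has 4 at row 1, column 3; remove that cell from P, ejecting 7. So w(4) = 7. P is now [[4, 6], [5]].
Step i=3: Q has 3 at row 2, column 1; remove 5 from row 2 of P and reverse-bump: 5 enters row 1 and ejects 4. So w(3) = 4. P is now [[5, 6]].
Step i=2: Q has 2 at row 1, column 2; remove that cell from P, ejecting 6. So w(2) = 6. P is now [[5]].
Step i=1: Q has 1 at row 1, column 1; remove that cell from P, ejecting 5. So w(1) = 5. P is now [].

So w = 5 6 4 7 1 8 9 3 2.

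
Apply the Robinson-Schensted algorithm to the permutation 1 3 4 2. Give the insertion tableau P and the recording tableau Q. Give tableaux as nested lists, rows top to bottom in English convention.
P = [[1, 2, 4], [3]], Q = [[1, 2, 3], [4]]

Insert each entry of the permutation into P by Schensted row insertion, recording in Q the position of each new cell.

After inserting 1: P = [[1]].
After inserting 3: P = [[1, 3]].
After inserting 4: P = [[1, 3, 4]].
After inserting 2: P = [[1, 2, 4], [3]].

So P = [[1, 2, 4], [3]], Q = [[1, 2, 3], [4]].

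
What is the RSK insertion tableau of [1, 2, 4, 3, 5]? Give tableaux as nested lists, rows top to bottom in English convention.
After inserting 1: P = [[1]].
After inserting 2: P = [[1, 2]].
After inserting 4: P = [[1, 2, 4]].
After inserting 3: P = [[1, 2, 3], [4]].
After inserting 5: P = [[1, 2, 3, 5], [4]].

So P = [[1, 2, 3, 5], [4]].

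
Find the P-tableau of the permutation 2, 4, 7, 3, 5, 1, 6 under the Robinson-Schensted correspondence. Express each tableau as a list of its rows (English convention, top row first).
Insert 2: appended to row 1. P = [[2]].
Insert 4: appended to row 1. P = [[2, 4]].
Insert 7: appended to row 1. P = [[2, 4, 7]].
Insert 3: 3 bumps 4 from row 1; 4 starts row 2. P = [[2, 3, 7], [4]].
Insert 5: 5 bumps 7 from row 1; 7 appends to row 2. P = [[2, 3, 5], [4, 7]].
Insert 1: 1 bumps 2 from row 1; 2 bumps 4 from row 2; 4 starts row 3. P = [[1, 3, 5], [2, 7], [4]].
Insert 6: appended to row 1. P = [[1, 3, 5, 6], [2, 7], [4]].

So P = [[1, 3, 5, 6], [2, 7], [4]].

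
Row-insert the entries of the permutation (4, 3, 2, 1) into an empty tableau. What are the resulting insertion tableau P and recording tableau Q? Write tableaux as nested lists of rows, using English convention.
P = [[1], [2], [3], [4]], Q = [[1], [2], [3], [4]]

Insert each entry of the permutation into P by Schensted row insertion, recording in Q the position of each new cell.

Insert 4: appended to row 1. P = [[4]].
Insert 3: 3 bumps 4 from row 1; 4 starts row 2. P = [[3], [4]].
Insert 2: 2 bumps 3 from row 1; 3 bumps 4 from row 2; 4 starts row 3. P = [[2], [3], [4]].
Insert 1: 1 bumps 2 from row 1; 2 bumps 3 from row 2; 3 bumps 4 from row 3; 4 starts row 4. P = [[1], [2], [3], [4]].

So P = [[1], [2], [3], [4]], Q = [[1], [2], [3], [4]].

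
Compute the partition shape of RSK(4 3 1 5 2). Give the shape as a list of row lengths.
Row-insert each entry into an empty tableau.

After inserting 4: P = [[4]].
After inserting 3: P = [[3], [4]].
After inserting 1: P = [[1], [3], [4]].
After inserting 5: P = [[1, 5], [3], [4]].
After inserting 2: P = [[1, 2], [3, 5], [4]].

The final insertion tableau P = [[1, 2], [3, 5], [4]] has shape [2, 2, 1].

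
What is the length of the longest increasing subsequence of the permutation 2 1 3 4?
3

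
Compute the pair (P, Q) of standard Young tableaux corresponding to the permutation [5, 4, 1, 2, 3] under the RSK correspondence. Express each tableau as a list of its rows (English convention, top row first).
Insert each entry of the permutation into P by Schensted row insertion, recording in Q the position of each new cell.

After inserting 5: P = [[5]].
After inserting 4: P = [[4], [5]].
After inserting 1: P = [[1], [4], [5]].
After inserting 2: P = [[1, 2], [4], [5]].
After inserting 3: P = [[1, 2, 3], [4], [5]].

So P = [[1, 2, 3], [4], [5]], Q = [[1, 4, 5], [2], [3]].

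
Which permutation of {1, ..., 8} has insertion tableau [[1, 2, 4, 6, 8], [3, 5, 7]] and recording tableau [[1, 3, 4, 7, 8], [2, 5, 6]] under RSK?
Reverse RSK: for i = n, n-1, ..., 1, locate i in Q, remove the corresponding corner cell from P, and reverse-bump its entry up through P; the value ejected from row 1 is w(i).

So w = 3 1 5 7 2 4 6 8.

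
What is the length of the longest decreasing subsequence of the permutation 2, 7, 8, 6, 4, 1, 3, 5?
4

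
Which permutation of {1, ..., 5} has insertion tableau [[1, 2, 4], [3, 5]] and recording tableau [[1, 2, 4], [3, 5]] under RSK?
1 3 2 5 4

Reverse the RSK construction: for i from n down to 1, find the cell of Q containing i, remove the entry at that cell from P, and reverse-bump it up through P; the value ejected from row 1 is w(i).

Step i=5: Q has 5 at row 2, column 2; remove 5 from row 2 of P and reverse-bump: 5 enters row 1 and ejects 4. So w(5) = 4. P is now [[1, 2, 5], [3]].
Step i=4: Q has 4 at row 1, column 3; remove that cell from P, ejecting 5. So w(4) = 5. P is now [[1, 2], [3]].
Step i=3: Q has 3 at row 2, column 1; remove 3 from row 2 of P and reverse-bump: 3 enters row 1 and ejects 2. So w(3) = 2. P is now [[1, 3]].
Step i=2: Q has 2 at row 1, column 2; remove that cell from P, ejecting 3. So w(2) = 3. P is now [[1]].
Step i=1: Q has 1 at row 1, column 1; remove that cell from P, ejecting 1. So w(1) = 1. P is now [].

So w = 1 3 2 5 4.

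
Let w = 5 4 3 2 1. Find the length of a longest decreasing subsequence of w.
5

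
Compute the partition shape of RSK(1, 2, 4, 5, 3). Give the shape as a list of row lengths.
[4, 1]

Row-insert each entry into an empty tableau.

After inserting 1: P = [[1]].
After inserting 2: P = [[1, 2]].
After inserting 4: P = [[1, 2, 4]].
After inserting 5: P = [[1, 2, 4, 5]].
After inserting 3: P = [[1, 2, 3, 5], [4]].

The final insertion tableau P = [[1, 2, 3, 5], [4]] has shape [4, 1].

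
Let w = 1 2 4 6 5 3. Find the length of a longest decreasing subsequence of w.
3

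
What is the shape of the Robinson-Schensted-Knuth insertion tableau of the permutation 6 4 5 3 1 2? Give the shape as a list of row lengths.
Row-insert each entry into an empty tableau.

After inserting 6: P = [[6]].
After inserting 4: P = [[4], [6]].
After inserting 5: P = [[4, 5], [6]].
After inserting 3: P = [[3, 5], [4], [6]].
After inserting 1: P = [[1, 5], [3], [4], [6]].
After inserting 2: P = [[1, 2], [3, 5], [4], [6]].

The final insertion tableau P = [[1, 2], [3, 5], [4], [6]] has shape [2, 2, 1, 1].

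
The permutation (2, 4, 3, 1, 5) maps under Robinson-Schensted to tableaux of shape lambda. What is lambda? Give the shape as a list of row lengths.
Row-insert each entry into an empty tableau.

After inserting 2: P = [[2]].
After inserting 4: P = [[2, 4]].
After inserting 3: P = [[2, 3], [4]].
After inserting 1: P = [[1, 3], [2], [4]].
After inserting 5: P = [[1, 3, 5], [2], [4]].

The final insertion tableau P = [[1, 3, 5], [2], [4]] has shape [3, 1, 1].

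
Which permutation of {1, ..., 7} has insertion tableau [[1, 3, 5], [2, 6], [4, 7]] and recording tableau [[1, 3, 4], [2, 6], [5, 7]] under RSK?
Reverse RSK: for i = n, n-1, ..., 1, locate i in Q, remove the corresponding corner cell from P, and reverse-bump its entry up through P; the value ejected from row 1 is w(i).

So w = 4 2 3 7 1 6 5.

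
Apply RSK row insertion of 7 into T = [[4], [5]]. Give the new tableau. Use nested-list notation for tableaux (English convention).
[[4, 7], [5]]

7 is larger than every entry of row 1, so it is appended to row 1. The new tableau is [[4, 7], [5]].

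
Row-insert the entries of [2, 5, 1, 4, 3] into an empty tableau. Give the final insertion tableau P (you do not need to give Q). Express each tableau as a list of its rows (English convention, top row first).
Insert 2: appended to row 1. P = [[2]].
Insert 5: appended to row 1. P = [[2, 5]].
Insert 1: 1 bumps 2 from row 1; 2 starts row 2. P = [[1, 5], [2]].
Insert 4: 4 bumps 5 from row 1; 5 appends to row 2. P = [[1, 4], [2, 5]].
Insert 3: 3 bumps 4 from row 1; 4 bumps 5 from row 2; 5 starts row 3. P = [[1, 3], [2, 4], [5]].

So P = [[1, 3], [2, 4], [5]].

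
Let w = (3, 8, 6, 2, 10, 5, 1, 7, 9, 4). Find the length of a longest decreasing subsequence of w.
4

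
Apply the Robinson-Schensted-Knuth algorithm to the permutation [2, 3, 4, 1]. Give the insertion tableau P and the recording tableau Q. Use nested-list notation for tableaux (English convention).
P = [[1, 3, 4], [2]], Q = [[1, 2, 3], [4]]

Insert each entry of the permutation into P by Schensted row insertion, recording in Q the position of each new cell.

Insert 2: appended to row 1. P = [[2]], Q = [[1]].
Insert 3: appended to row 1. P = [[2, 3]], Q = [[1, 2]].
Insert 4: appended to row 1. P = [[2, 3, 4]], Q = [[1, 2, 3]].
Insert 1: 1 bumps 2 from row 1; 2 starts row 2. P = [[1, 3, 4], [2]], Q = [[1, 2, 3], [4]].

So P = [[1, 3, 4], [2]], Q = [[1, 2, 3], [4]].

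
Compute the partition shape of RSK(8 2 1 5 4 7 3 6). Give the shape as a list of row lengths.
[3, 3, 1, 1]

RSK row insertion gives P = [[1, 3, 6], [2, 4, 7], [5], [8]], which has shape [3, 3, 1, 1].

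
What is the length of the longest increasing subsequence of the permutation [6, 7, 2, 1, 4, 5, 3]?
3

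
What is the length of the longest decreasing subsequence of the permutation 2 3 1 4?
2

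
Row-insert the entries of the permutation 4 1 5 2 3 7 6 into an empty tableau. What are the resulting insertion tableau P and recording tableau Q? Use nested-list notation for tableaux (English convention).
P = [[1, 2, 3, 6], [4, 5, 7]], Q = [[1, 3, 5, 6], [2, 4, 7]]

Insert each entry of the permutation into P by Schensted row insertion, recording in Q the position of each new cell.

Insert 4: appended to row 1. P = [[4]].
Insert 1: 1 bumps 4 from row 1; 4 starts row 2. P = [[1], [4]].
Insert 5: appended to row 1. P = [[1, 5], [4]].
Insert 2: 2 bumps 5 from row 1; 5 appends to row 2. P = [[1, 2], [4, 5]].
Insert 3: appended to row 1. P = [[1, 2, 3], [4, 5]].
Insert 7: appended to row 1. P = [[1, 2, 3, 7], [4, 5]].
Insert 6: 6 bumps 7 from row 1; 7 appends to row 2. P = [[1, 2, 3, 6], [4, 5, 7]].

So P = [[1, 2, 3, 6], [4, 5, 7]], Q = [[1, 3, 5, 6], [2, 4, 7]].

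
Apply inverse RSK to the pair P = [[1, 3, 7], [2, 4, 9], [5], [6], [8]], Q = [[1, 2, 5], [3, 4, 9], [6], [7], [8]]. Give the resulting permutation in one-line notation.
2 8 1 6 9 5 4 3 7

Reverse the RSK construction: for i from n down to 1, find the cell of Q containing i, remove the entry at that cell from P, and reverse-bump it up through P; the value ejected from row 1 is w(i).

Step i=9: Q has 9 at row 2, column 3; remove 9 from row 2 of P and reverse-bump: 9 enters row 1 and ejects 7. So w(9) = 7. P is now [[1, 3, 9], [2, 4], [5], [6], [8]].
Step i=8: Q has 8 at row 5, column 1; remove 8 from row 5 of P and reverse-bump: 8 enters row 4 and ejects 6; 6 enters row 3 and ejects 5; 5 enters row 2 and ejects 4; 4 enters row 1 and ejects 3. So w(8) = 3. P is now [[1, 4, 9], [2, 5], [6], [8]].
Step i=7: Q has 7 at row 4, column 1; remove 8 from row 4 of P and reverse-bump: 8 enters row 3 and ejects 6; 6 enters row 2 and ejects 5; 5 enters row 1 and ejects 4. So w(7) = 4. P is now [[1, 5, 9], [2, 6], [8]].
Step i=6: Q has 6 at row 3, column 1; remove 8 from row 3 of P and reverse-bump: 8 enters row 2 and ejects 6; 6 enters row 1 and ejects 5. So w(6) = 5. P is now [[1, 6, 9], [2, 8]].
Step i=5: Q has 5 at row 1, column 3; remove that cell from P, ejecting 9. So w(5) = 9. P is now [[1, 6], [2, 8]].
Step i=4: Q has 4 at row 2, column 2; remove 8 from row 2 of P and reverse-bump: 8 enters row 1 and ejects 6. So w(4) = 6. P is now [[1, 8], [2]].
Step i=3: Q has 3 at row 2, column 1; remove 2 from row 2 of P and reverse-bump: 2 enters row 1 and ejects 1. So w(3) = 1. P is now [[2, 8]].
Step i=2: Q has 2 at row 1, column 2; remove that cell from P, ejecting 8. So w(2) = 8. P is now [[2]].
Step i=1: Q has 1 at row 1, column 1; remove that cell from P, ejecting 2. So w(1) = 2. P is now [].

So w = 2 8 1 6 9 5 4 3 7.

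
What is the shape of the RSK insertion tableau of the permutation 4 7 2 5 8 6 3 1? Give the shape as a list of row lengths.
Row-insert each entry into an empty tableau.

After inserting 4: P = [[4]].
After inserting 7: P = [[4, 7]].
After inserting 2: P = [[2, 7], [4]].
After inserting 5: P = [[2, 5], [4, 7]].
After inserting 8: P = [[2, 5, 8], [4, 7]].
After inserting 6: P = [[2, 5, 6], [4, 7, 8]].
After inserting 3: P = [[2, 3, 6], [4, 5, 8], [7]].
After inserting 1: P = [[1, 3, 6], [2, 5, 8], [4], [7]].

The final insertion tableau P = [[1, 3, 6], [2, 5, 8], [4], [7]] has shape [3, 3, 1, 1].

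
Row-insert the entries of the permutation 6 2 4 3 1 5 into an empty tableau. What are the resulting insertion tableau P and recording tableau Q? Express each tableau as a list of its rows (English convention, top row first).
P = [[1, 3, 5], [2], [4], [6]], Q = [[1, 3, 6], [2], [4], [5]]

Insert each entry of the permutation into P by Schensted row insertion, recording in Q the position of each new cell.

After inserting 6: P = [[6]].
After inserting 2: P = [[2], [6]].
After inserting 4: P = [[2, 4], [6]].
After inserting 3: P = [[2, 3], [4], [6]].
After inserting 1: P = [[1, 3], [2], [4], [6]].
After inserting 5: P = [[1, 3, 5], [2], [4], [6]].

So P = [[1, 3, 5], [2], [4], [6]], Q = [[1, 3, 6], [2], [4], [5]].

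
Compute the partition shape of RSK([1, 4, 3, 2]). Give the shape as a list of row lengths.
[2, 1, 1]

Row-insert each entry into an empty tableau.

After inserting 1: P = [[1]].
After inserting 4: P = [[1, 4]].
After inserting 3: P = [[1, 3], [4]].
After inserting 2: P = [[1, 2], [3], [4]].

The final insertion tableau P = [[1, 2], [3], [4]] has shape [2, 1, 1].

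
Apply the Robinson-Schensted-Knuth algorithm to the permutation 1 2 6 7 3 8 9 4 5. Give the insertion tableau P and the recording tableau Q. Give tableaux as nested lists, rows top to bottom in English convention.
P = [[1, 2, 3, 4, 5, 9], [6, 7, 8]], Q = [[1, 2, 3, 4, 6, 7], [5, 8, 9]]

Insert each entry of the permutation into P by Schensted row insertion, recording in Q the position of each new cell.

Insert 1: appended to row 1. P = [[1]], Q = [[1]].
Insert 2: appended to row 1. P = [[1, 2]], Q = [[1, 2]].
Insert 6: appended to row 1. P = [[1, 2, 6]], Q = [[1, 2, 3]].
Insert 7: appended to row 1. P = [[1, 2, 6, 7]], Q = [[1, 2, 3, 4]].
Insert 3: 3 bumps 6 from row 1; 6 starts row 2. P = [[1, 2, 3, 7], [6]], Q = [[1, 2, 3, 4], [5]].
Insert 8: appended to row 1. P = [[1, 2, 3, 7, 8], [6]], Q = [[1, 2, 3, 4, 6], [5]].
Insert 9: appended to row 1. P = [[1, 2, 3, 7, 8, 9], [6]], Q = [[1, 2, 3, 4, 6, 7], [5]].
Insert 4: 4 bumps 7 from row 1; 7 appends to row 2. P = [[1, 2, 3, 4, 8, 9], [6, 7]], Q = [[1, 2, 3, 4, 6, 7], [5, 8]].
Insert 5: 5 bumps 8 from row 1; 8 appends to row 2. P = [[1, 2, 3, 4, 5, 9], [6, 7, 8]], Q = [[1, 2, 3, 4, 6, 7], [5, 8, 9]].

So P = [[1, 2, 3, 4, 5, 9], [6, 7, 8]], Q = [[1, 2, 3, 4, 6, 7], [5, 8, 9]].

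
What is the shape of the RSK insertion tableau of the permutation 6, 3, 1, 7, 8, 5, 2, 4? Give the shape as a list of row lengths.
Row-insert each entry into an empty tableau.

After inserting 6: P = [[6]].
After inserting 3: P = [[3], [6]].
After inserting 1: P = [[1], [3], [6]].
After inserting 7: P = [[1, 7], [3], [6]].
After inserting 8: P = [[1, 7, 8], [3], [6]].
After inserting 5: P = [[1, 5, 8], [3, 7], [6]].
After inserting 2: P = [[1, 2, 8], [3, 5], [6, 7]].
After inserting 4: P = [[1, 2, 4], [3, 5, 8], [6, 7]].

The final insertion tableau P = [[1, 2, 4], [3, 5, 8], [6, 7]] has shape [3, 3, 2].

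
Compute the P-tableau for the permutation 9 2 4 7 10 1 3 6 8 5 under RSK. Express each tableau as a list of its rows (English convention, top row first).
Insert 9: appended to row 1. P = [[9]].
Insert 2: 2 bumps 9 from row 1; 9 starts row 2. P = [[2], [9]].
Insert 4: appended to row 1. P = [[2, 4], [9]].
Insert 7: appended to row 1. P = [[2, 4, 7], [9]].
Insert 10: appended to row 1. P = [[2, 4, 7, 10], [9]].
Insert 1: 1 bumps 2 from row 1; 2 bumps 9 from row 2; 9 starts row 3. P = [[1, 4, 7, 10], [2], [9]].
Insert 3: 3 bumps 4 from row 1; 4 appends to row 2. P = [[1, 3, 7, 10], [2, 4], [9]].
Insert 6: 6 bumps 7 from row 1; 7 appends to row 2. P = [[1, 3, 6, 10], [2, 4, 7], [9]].
Insert 8: 8 bumps 10 from row 1; 10 appends to row 2. P = [[1, 3, 6, 8], [2, 4, 7, 10], [9]].
Insert 5: 5 bumps 6 from row 1; 6 bumps 7 from row 2; 7 bumps 9 from row 3; 9 starts row 4. P = [[1, 3, 5, 8], [2, 4, 6, 10], [7], [9]].

So P = [[1, 3, 5, 8], [2, 4, 6, 10], [7], [9]].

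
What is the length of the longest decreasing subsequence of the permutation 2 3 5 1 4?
2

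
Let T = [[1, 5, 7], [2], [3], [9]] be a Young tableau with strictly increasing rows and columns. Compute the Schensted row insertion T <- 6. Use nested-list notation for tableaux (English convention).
[[1, 5, 6], [2, 7], [3], [9]]

In row 1, 6 replaces 7 (the leftmost entry greater than 6); 7 is bumped to row 2. 7 is appended to row 2. The new tableau is [[1, 5, 6], [2, 7], [3], [9]].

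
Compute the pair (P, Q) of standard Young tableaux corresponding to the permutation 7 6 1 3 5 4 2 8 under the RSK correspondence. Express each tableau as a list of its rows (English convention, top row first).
Insert each entry of the permutation into P by Schensted row insertion, recording in Q the position of each new cell.

Insert 7: appended to row 1. P = [[7]].
Insert 6: 6 bumps 7 from row 1; 7 starts row 2. P = [[6], [7]].
Insert 1: 1 bumps 6 from row 1; 6 bumps 7 from row 2; 7 starts row 3. P = [[1], [6], [7]].
Insert 3: appended to row 1. P = [[1, 3], [6], [7]].
Insert 5: appended to row 1. P = [[1, 3, 5], [6], [7]].
Insert 4: 4 bumps 5 from row 1; 5 bumps 6 from row 2; 6 bumps 7 from row 3; 7 starts row 4. P = [[1, 3, 4], [5], [6], [7]].
Insert 2: 2 bumps 3 from row 1; 3 bumps 5 from row 2; 5 bumps 6 from row 3; 6 bumps 7 from row 4; 7 starts row 5. P = [[1, 2, 4], [3], [5], [6], [7]].
Insert 8: appended to row 1. P = [[1, 2, 4, 8], [3], [5], [6], [7]].

So P = [[1, 2, 4, 8], [3], [5], [6], [7]], Q = [[1, 4, 5, 8], [2], [3], [6], [7]].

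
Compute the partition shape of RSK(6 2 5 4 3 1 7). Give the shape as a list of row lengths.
Row-insert each entry into an empty tableau.

After inserting 6: P = [[6]].
After inserting 2: P = [[2], [6]].
After inserting 5: P = [[2, 5], [6]].
After inserting 4: P = [[2, 4], [5], [6]].
After inserting 3: P = [[2, 3], [4], [5], [6]].
After inserting 1: P = [[1, 3], [2], [4], [5], [6]].
After inserting 7: P = [[1, 3, 7], [2], [4], [5], [6]].

The final insertion tableau P = [[1, 3, 7], [2], [4], [5], [6]] has shape [3, 1, 1, 1, 1].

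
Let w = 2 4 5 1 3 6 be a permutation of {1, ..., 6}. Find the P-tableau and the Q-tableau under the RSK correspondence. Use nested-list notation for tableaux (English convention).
Insert each entry of the permutation into P by Schensted row insertion, recording in Q the position of each new cell.

Insert 2: appended to row 1. P = [[2]].
Insert 4: appended to row 1. P = [[2, 4]].
Insert 5: appended to row 1. P = [[2, 4, 5]].
Insert 1: 1 bumps 2 from row 1; 2 starts row 2. P = [[1, 4, 5], [2]].
Insert 3: 3 bumps 4 from row 1; 4 appends to row 2. P = [[1, 3, 5], [2, 4]].
Insert 6: appended to row 1. P = [[1, 3, 5, 6], [2, 4]].

So P = [[1, 3, 5, 6], [2, 4]], Q = [[1, 2, 3, 6], [4, 5]].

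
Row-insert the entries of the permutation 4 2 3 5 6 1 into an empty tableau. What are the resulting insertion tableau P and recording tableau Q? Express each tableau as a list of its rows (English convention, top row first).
P = [[1, 3, 5, 6], [2], [4]], Q = [[1, 3, 4, 5], [2], [6]]

Insert each entry of the permutation into P by Schensted row insertion, recording in Q the position of each new cell.

Insert 4: appended to row 1. P = [[4]].
Insert 2: 2 bumps 4 from row 1; 4 starts row 2. P = [[2], [4]].
Insert 3: appended to row 1. P = [[2, 3], [4]].
Insert 5: appended to row 1. P = [[2, 3, 5], [4]].
Insert 6: appended to row 1. P = [[2, 3, 5, 6], [4]].
Insert 1: 1 bumps 2 from row 1; 2 bumps 4 from row 2; 4 starts row 3. P = [[1, 3, 5, 6], [2], [4]].

So P = [[1, 3, 5, 6], [2], [4]], Q = [[1, 3, 4, 5], [2], [6]].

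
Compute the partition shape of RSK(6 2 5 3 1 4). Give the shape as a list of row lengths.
Row-insert each entry into an empty tableau.

After inserting 6: P = [[6]].
After inserting 2: P = [[2], [6]].
After inserting 5: P = [[2, 5], [6]].
After inserting 3: P = [[2, 3], [5], [6]].
After inserting 1: P = [[1, 3], [2], [5], [6]].
After inserting 4: P = [[1, 3, 4], [2], [5], [6]].

The final insertion tableau P = [[1, 3, 4], [2], [5], [6]] has shape [3, 1, 1, 1].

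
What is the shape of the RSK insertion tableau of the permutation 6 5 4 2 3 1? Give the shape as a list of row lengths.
[2, 1, 1, 1, 1]

RSK row insertion gives P = [[1, 3], [2], [4], [5], [6]], which has shape [2, 1, 1, 1, 1].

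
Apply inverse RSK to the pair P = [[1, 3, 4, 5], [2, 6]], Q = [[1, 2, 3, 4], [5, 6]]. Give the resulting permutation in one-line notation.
2 3 4 6 1 5

Reverse the RSK construction: for i from n down to 1, find the cell of Q containing i, remove the entry at that cell from P, and reverse-bump it up through P; the value ejected from row 1 is w(i).

Step i=6: Q has 6 at row 2, column 2; remove 6 from row 2 of P and reverse-bump: 6 enters row 1 and ejects 5. So w(6) = 5. P is now [[1, 3, 4, 6], [2]].
Step i=5: Q has 5 at row 2, column 1; remove 2 from row 2 of P and reverse-bump: 2 enters row 1 and ejects 1. So w(5) = 1. P is now [[2, 3, 4, 6]].
Step i=4: Q has 4 at row 1, column 4; remove that cell from P, ejecting 6. So w(4) = 6. P is now [[2, 3, 4]].
Step i=3: Q has 3 at row 1, column 3; remove that cell from P, ejecting 4. So w(3) = 4. P is now [[2, 3]].
Step i=2: Q has 2 at row 1, column 2; remove that cell from P, ejecting 3. So w(2) = 3. P is now [[2]].
Step i=1: Q has 1 at row 1, column 1; remove that cell from P, ejecting 2. So w(1) = 2. P is now [].

So w = 2 3 4 6 1 5.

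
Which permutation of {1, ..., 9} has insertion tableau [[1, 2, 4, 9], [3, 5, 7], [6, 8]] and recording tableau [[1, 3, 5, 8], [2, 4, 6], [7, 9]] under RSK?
3 1 6 5 8 7 2 9 4

Reverse the RSK construction: for i from n down to 1, find the cell of Q containing i, remove the entry at that cell from P, and reverse-bump it up through P; the value ejected from row 1 is w(i).

Step i=9: Q has 9 at row 3, column 2; remove 8 from row 3 of P and reverse-bump: 8 enters row 2 and ejects 7; 7 enters row 1 and ejects 4. So w(9) = 4. P is now [[1, 2, 7, 9], [3, 5, 8], [6]].
Step i=8: Q has 8 at row 1, column 4; remove that cell from P, ejecting 9. So w(8) = 9. P is now [[1, 2, 7], [3, 5, 8], [6]].
Step i=7: Q has 7 at row 3, column 1; remove 6 from row 3 of P and reverse-bump: 6 enters row 2 and ejects 5; 5 enters row 1 and ejects 2. So w(7) = 2. P is now [[1, 5, 7], [3, 6, 8]].
Step i=6: Q has 6 at row 2, column 3; remove 8 from row 2 of P and reverse-bump: 8 enters row 1 and ejects 7. So w(6) = 7. P is now [[1, 5, 8], [3, 6]].
Step i=5: Q has 5 at row 1, column 3; remove that cell from P, ejecting 8. So w(5) = 8. P is now [[1, 5], [3, 6]].
Step i=4: Q has 4 at row 2, column 2; remove 6 from row 2 of P and reverse-bump: 6 enters row 1 and ejects 5. So w(4) = 5. P is now [[1, 6], [3]].
Step i=3: Q has 3 at row 1, column 2; remove that cell from P, ejecting 6. So w(3) = 6. P is now [[1], [3]].
Step i=2: Q has 2 at row 2, column 1; remove 3 from row 2 of P and reverse-bump: 3 enters row 1 and ejects 1. So w(2) = 1. P is now [[3]].
Step i=1: Q has 1 at row 1, column 1; remove that cell from P, ejecting 3. So w(1) = 3. P is now [].

So w = 3 1 6 5 8 7 2 9 4.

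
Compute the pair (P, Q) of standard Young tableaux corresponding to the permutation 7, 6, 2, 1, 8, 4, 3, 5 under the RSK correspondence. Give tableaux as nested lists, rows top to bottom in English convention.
Insert each entry of the permutation into P by Schensted row insertion, recording in Q the position of each new cell.

Insert 7: appended to row 1. P = [[7]].
Insert 6: 6 bumps 7 from row 1; 7 starts row 2. P = [[6], [7]].
Insert 2: 2 bumps 6 from row 1; 6 bumps 7 from row 2; 7 starts row 3. P = [[2], [6], [7]].
Insert 1: 1 bumps 2 from row 1; 2 bumps 6 from row 2; 6 bumps 7 from row 3; 7 starts row 4. P = [[1], [2], [6], [7]].
Insert 8: appended to row 1. P = [[1, 8], [2], [6], [7]].
Insert 4: 4 bumps 8 from row 1; 8 appends to row 2. P = [[1, 4], [2, 8], [6], [7]].
Insert 3: 3 bumps 4 from row 1; 4 bumps 8 from row 2; 8 appends to row 3. P = [[1, 3], [2, 4], [6, 8], [7]].
Insert 5: appended to row 1. P = [[1, 3, 5], [2, 4], [6, 8], [7]].

So P = [[1, 3, 5], [2, 4], [6, 8], [7]], Q = [[1, 5, 8], [2, 6], [3, 7], [4]].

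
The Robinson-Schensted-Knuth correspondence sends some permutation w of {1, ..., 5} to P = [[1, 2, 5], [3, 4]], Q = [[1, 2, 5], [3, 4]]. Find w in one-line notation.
Reverse the RSK construction: for i from n down to 1, find the cell of Q containing i, remove the entry at that cell from P, and reverse-bump it up through P; the value ejected from row 1 is w(i).

Step i=5: Q has 5 at row 1, column 3; remove that cell from P, ejecting 5. So w(5) = 5. P is now [[1, 2], [3, 4]].
Step i=4: Q has 4 at row 2, column 2; remove 4 from row 2 of P and reverse-bump: 4 enters row 1 and ejects 2. So w(4) = 2. P is now [[1, 4], [3]].
Step i=3: Q has 3 at row 2, column 1; remove 3 from row 2 of P and reverse-bump: 3 enters row 1 and ejects 1. So w(3) = 1. P is now [[3, 4]].
Step i=2: Q has 2 at row 1, column 2; remove that cell from P, ejecting 4. So w(2) = 4. P is now [[3]].
Step i=1: Q has 1 at row 1, column 1; remove that cell from P, ejecting 3. So w(1) = 3. P is now [].

So w = 3 4 1 2 5.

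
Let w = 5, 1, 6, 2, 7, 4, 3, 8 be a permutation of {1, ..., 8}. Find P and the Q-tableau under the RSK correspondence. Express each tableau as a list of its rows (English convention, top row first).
Insert each entry of the permutation into P by Schensted row insertion, recording in Q the position of each new cell.

Insert 5: appended to row 1. P = [[5]].
Insert 1: 1 bumps 5 from row 1; 5 starts row 2. P = [[1], [5]].
Insert 6: appended to row 1. P = [[1, 6], [5]].
Insert 2: 2 bumps 6 from row 1; 6 appends to row 2. P = [[1, 2], [5, 6]].
Insert 7: appended to row 1. P = [[1, 2, 7], [5, 6]].
Insert 4: 4 bumps 7 from row 1; 7 appends to row 2. P = [[1, 2, 4], [5, 6, 7]].
Insert 3: 3 bumps 4 from row 1; 4 bumps 5 from row 2; 5 starts row 3. P = [[1, 2, 3], [4, 6, 7], [5]].
Insert 8: appended to row 1. P = [[1, 2, 3, 8], [4, 6, 7], [5]].

So P = [[1, 2, 3, 8], [4, 6, 7], [5]], Q = [[1, 3, 5, 8], [2, 4, 6], [7]].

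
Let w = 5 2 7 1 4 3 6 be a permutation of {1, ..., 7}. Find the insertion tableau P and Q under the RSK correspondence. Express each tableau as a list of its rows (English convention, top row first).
P = [[1, 3, 6], [2, 4], [5, 7]], Q = [[1, 3, 7], [2, 5], [4, 6]]

Insert each entry of the permutation into P by Schensted row insertion, recording in Q the position of each new cell.

Insert 5: appended to row 1. P = [[5]].
Insert 2: 2 bumps 5 from row 1; 5 starts row 2. P = [[2], [5]].
Insert 7: appended to row 1. P = [[2, 7], [5]].
Insert 1: 1 bumps 2 from row 1; 2 bumps 5 from row 2; 5 starts row 3. P = [[1, 7], [2], [5]].
Insert 4: 4 bumps 7 from row 1; 7 appends to row 2. P = [[1, 4], [2, 7], [5]].
Insert 3: 3 bumps 4 from row 1; 4 bumps 7 from row 2; 7 appends to row 3. P = [[1, 3], [2, 4], [5, 7]].
Insert 6: appended to row 1. P = [[1, 3, 6], [2, 4], [5, 7]].

So P = [[1, 3, 6], [2, 4], [5, 7]], Q = [[1, 3, 7], [2, 5], [4, 6]].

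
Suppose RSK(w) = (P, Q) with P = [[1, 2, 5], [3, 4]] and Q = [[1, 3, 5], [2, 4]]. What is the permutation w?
3 1 4 2 5

Reverse the RSK construction: for i from n down to 1, find the cell of Q containing i, remove the entry at that cell from P, and reverse-bump it up through P; the value ejected from row 1 is w(i).

Step i=5: Q has 5 at row 1, column 3; remove that cell from P, ejecting 5. So w(5) = 5. P is now [[1, 2], [3, 4]].
Step i=4: Q has 4 at row 2, column 2; remove 4 from row 2 of P and reverse-bump: 4 enters row 1 and ejects 2. So w(4) = 2. P is now [[1, 4], [3]].
Step i=3: Q has 3 at row 1, column 2; remove that cell from P, ejecting 4. So w(3) = 4. P is now [[1], [3]].
Step i=2: Q has 2 at row 2, column 1; remove 3 from row 2 of P and reverse-bump: 3 enters row 1 and ejects 1. So w(2) = 1. P is now [[3]].
Step i=1: Q has 1 at row 1, column 1; remove that cell from P, ejecting 3. So w(1) = 3. P is now [].

So w = 3 1 4 2 5.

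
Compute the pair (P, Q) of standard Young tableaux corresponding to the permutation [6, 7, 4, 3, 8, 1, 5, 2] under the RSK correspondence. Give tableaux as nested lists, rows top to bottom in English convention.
P = [[1, 2, 8], [3, 5], [4, 7], [6]], Q = [[1, 2, 5], [3, 7], [4, 8], [6]]

Insert each entry of the permutation into P by Schensted row insertion, recording in Q the position of each new cell.

After inserting 6: P = [[6]].
After inserting 7: P = [[6, 7]].
After inserting 4: P = [[4, 7], [6]].
After inserting 3: P = [[3, 7], [4], [6]].
After inserting 8: P = [[3, 7, 8], [4], [6]].
After inserting 1: P = [[1, 7, 8], [3], [4], [6]].
After inserting 5: P = [[1, 5, 8], [3, 7], [4], [6]].
After inserting 2: P = [[1, 2, 8], [3, 5], [4, 7], [6]].

So P = [[1, 2, 8], [3, 5], [4, 7], [6]], Q = [[1, 2, 5], [3, 7], [4, 8], [6]].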